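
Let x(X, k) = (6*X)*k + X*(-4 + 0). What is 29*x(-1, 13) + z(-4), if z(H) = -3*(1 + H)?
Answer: -2137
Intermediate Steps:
x(X, k) = -4*X + 6*X*k (x(X, k) = 6*X*k + X*(-4) = 6*X*k - 4*X = -4*X + 6*X*k)
z(H) = -3 - 3*H
29*x(-1, 13) + z(-4) = 29*(2*(-1)*(-2 + 3*13)) + (-3 - 3*(-4)) = 29*(2*(-1)*(-2 + 39)) + (-3 + 12) = 29*(2*(-1)*37) + 9 = 29*(-74) + 9 = -2146 + 9 = -2137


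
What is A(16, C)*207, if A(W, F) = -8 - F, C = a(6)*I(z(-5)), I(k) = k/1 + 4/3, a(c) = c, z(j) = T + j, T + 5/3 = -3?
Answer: 8694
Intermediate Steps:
T = -14/3 (T = -5/3 - 3 = -14/3 ≈ -4.6667)
z(j) = -14/3 + j
I(k) = 4/3 + k (I(k) = k*1 + 4*(⅓) = k + 4/3 = 4/3 + k)
C = -50 (C = 6*(4/3 + (-14/3 - 5)) = 6*(4/3 - 29/3) = 6*(-25/3) = -50)
A(16, C)*207 = (-8 - 1*(-50))*207 = (-8 + 50)*207 = 42*207 = 8694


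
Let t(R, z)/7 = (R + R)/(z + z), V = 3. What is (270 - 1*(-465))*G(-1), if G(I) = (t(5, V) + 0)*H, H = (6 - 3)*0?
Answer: 0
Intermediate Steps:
H = 0 (H = 3*0 = 0)
t(R, z) = 7*R/z (t(R, z) = 7*((R + R)/(z + z)) = 7*((2*R)/((2*z))) = 7*((2*R)*(1/(2*z))) = 7*(R/z) = 7*R/z)
G(I) = 0 (G(I) = (7*5/3 + 0)*0 = (7*5*(⅓) + 0)*0 = (35/3 + 0)*0 = (35/3)*0 = 0)
(270 - 1*(-465))*G(-1) = (270 - 1*(-465))*0 = (270 + 465)*0 = 735*0 = 0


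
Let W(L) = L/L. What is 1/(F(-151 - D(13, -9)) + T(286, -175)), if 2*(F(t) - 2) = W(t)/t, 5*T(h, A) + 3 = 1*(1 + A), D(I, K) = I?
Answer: -1640/54781 ≈ -0.029937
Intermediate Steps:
W(L) = 1
T(h, A) = -⅖ + A/5 (T(h, A) = -⅗ + (1*(1 + A))/5 = -⅗ + (1 + A)/5 = -⅗ + (⅕ + A/5) = -⅖ + A/5)
F(t) = 2 + 1/(2*t) (F(t) = 2 + (1/t)/2 = 2 + 1/(2*t))
1/(F(-151 - D(13, -9)) + T(286, -175)) = 1/((2 + 1/(2*(-151 - 1*13))) + (-⅖ + (⅕)*(-175))) = 1/((2 + 1/(2*(-151 - 13))) + (-⅖ - 35)) = 1/((2 + (½)/(-164)) - 177/5) = 1/((2 + (½)*(-1/164)) - 177/5) = 1/((2 - 1/328) - 177/5) = 1/(655/328 - 177/5) = 1/(-54781/1640) = -1640/54781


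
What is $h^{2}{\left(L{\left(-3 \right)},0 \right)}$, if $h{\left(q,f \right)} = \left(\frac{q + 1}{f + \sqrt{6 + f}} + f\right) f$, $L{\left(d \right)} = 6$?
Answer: $0$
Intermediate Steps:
$h{\left(q,f \right)} = f \left(f + \frac{1 + q}{f + \sqrt{6 + f}}\right)$ ($h{\left(q,f \right)} = \left(\frac{1 + q}{f + \sqrt{6 + f}} + f\right) f = \left(f + \frac{1 + q}{f + \sqrt{6 + f}}\right) f = f \left(f + \frac{1 + q}{f + \sqrt{6 + f}}\right)$)
$h^{2}{\left(L{\left(-3 \right)},0 \right)} = \left(\frac{0 \left(1 + 6 + 0^{2} + 0 \sqrt{6 + 0}\right)}{0 + \sqrt{6 + 0}}\right)^{2} = \left(\frac{0 \left(1 + 6 + 0 + 0 \sqrt{6}\right)}{0 + \sqrt{6}}\right)^{2} = \left(\frac{0 \left(1 + 6 + 0 + 0\right)}{\sqrt{6}}\right)^{2} = \left(0 \frac{\sqrt{6}}{6} \cdot 7\right)^{2} = 0^{2} = 0$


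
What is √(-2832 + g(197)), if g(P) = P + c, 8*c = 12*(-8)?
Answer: I*√2647 ≈ 51.449*I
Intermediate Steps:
c = -12 (c = (12*(-8))/8 = (⅛)*(-96) = -12)
g(P) = -12 + P (g(P) = P - 12 = -12 + P)
√(-2832 + g(197)) = √(-2832 + (-12 + 197)) = √(-2832 + 185) = √(-2647) = I*√2647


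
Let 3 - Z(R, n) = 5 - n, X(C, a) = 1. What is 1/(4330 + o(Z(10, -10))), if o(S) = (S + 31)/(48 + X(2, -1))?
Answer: 49/212189 ≈ 0.00023093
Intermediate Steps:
Z(R, n) = -2 + n (Z(R, n) = 3 - (5 - n) = 3 + (-5 + n) = -2 + n)
o(S) = 31/49 + S/49 (o(S) = (S + 31)/(48 + 1) = (31 + S)/49 = (31 + S)*(1/49) = 31/49 + S/49)
1/(4330 + o(Z(10, -10))) = 1/(4330 + (31/49 + (-2 - 10)/49)) = 1/(4330 + (31/49 + (1/49)*(-12))) = 1/(4330 + (31/49 - 12/49)) = 1/(4330 + 19/49) = 1/(212189/49) = 49/212189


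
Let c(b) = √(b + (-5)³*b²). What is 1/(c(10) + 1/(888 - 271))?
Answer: 617/4754805611 - 380689*I*√12490/4754805611 ≈ 1.2976e-7 - 0.0089478*I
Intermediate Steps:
c(b) = √(b - 125*b²)
1/(c(10) + 1/(888 - 271)) = 1/(√(10*(1 - 125*10)) + 1/(888 - 271)) = 1/(√(10*(1 - 1250)) + 1/617) = 1/(√(10*(-1249)) + 1/617) = 1/(√(-12490) + 1/617) = 1/(I*√12490 + 1/617) = 1/(1/617 + I*√12490)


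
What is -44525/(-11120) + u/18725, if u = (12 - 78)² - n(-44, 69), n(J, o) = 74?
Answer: 176269293/41644400 ≈ 4.2327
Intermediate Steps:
u = 4282 (u = (12 - 78)² - 1*74 = (-66)² - 74 = 4356 - 74 = 4282)
-44525/(-11120) + u/18725 = -44525/(-11120) + 4282/18725 = -44525*(-1/11120) + 4282*(1/18725) = 8905/2224 + 4282/18725 = 176269293/41644400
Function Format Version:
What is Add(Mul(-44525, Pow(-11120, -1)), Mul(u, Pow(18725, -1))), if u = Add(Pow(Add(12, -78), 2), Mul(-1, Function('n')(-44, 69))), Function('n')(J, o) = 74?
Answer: Rational(176269293, 41644400) ≈ 4.2327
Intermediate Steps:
u = 4282 (u = Add(Pow(Add(12, -78), 2), Mul(-1, 74)) = Add(Pow(-66, 2), -74) = Add(4356, -74) = 4282)
Add(Mul(-44525, Pow(-11120, -1)), Mul(u, Pow(18725, -1))) = Add(Mul(-44525, Pow(-11120, -1)), Mul(4282, Pow(18725, -1))) = Add(Mul(-44525, Rational(-1, 11120)), Mul(4282, Rational(1, 18725))) = Add(Rational(8905, 2224), Rational(4282, 18725)) = Rational(176269293, 41644400)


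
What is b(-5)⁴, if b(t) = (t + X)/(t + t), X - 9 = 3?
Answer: 2401/10000 ≈ 0.24010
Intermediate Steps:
X = 12 (X = 9 + 3 = 12)
b(t) = (12 + t)/(2*t) (b(t) = (t + 12)/(t + t) = (12 + t)/((2*t)) = (12 + t)*(1/(2*t)) = (12 + t)/(2*t))
b(-5)⁴ = ((½)*(12 - 5)/(-5))⁴ = ((½)*(-⅕)*7)⁴ = (-7/10)⁴ = 2401/10000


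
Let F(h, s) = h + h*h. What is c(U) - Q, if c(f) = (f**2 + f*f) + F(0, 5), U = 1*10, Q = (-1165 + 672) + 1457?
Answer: -764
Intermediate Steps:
Q = 964 (Q = -493 + 1457 = 964)
U = 10
F(h, s) = h + h**2
c(f) = 2*f**2 (c(f) = (f**2 + f*f) + 0*(1 + 0) = (f**2 + f**2) + 0*1 = 2*f**2 + 0 = 2*f**2)
c(U) - Q = 2*10**2 - 1*964 = 2*100 - 964 = 200 - 964 = -764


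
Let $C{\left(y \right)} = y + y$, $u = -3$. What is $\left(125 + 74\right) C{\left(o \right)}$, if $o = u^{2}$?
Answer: $3582$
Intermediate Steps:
$o = 9$ ($o = \left(-3\right)^{2} = 9$)
$C{\left(y \right)} = 2 y$
$\left(125 + 74\right) C{\left(o \right)} = \left(125 + 74\right) 2 \cdot 9 = 199 \cdot 18 = 3582$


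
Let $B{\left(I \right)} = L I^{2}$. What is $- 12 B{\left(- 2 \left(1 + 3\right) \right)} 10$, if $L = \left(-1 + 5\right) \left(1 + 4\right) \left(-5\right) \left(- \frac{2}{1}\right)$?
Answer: $-1536000$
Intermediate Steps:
$L = 200$ ($L = 4 \cdot 5 \left(-5\right) \left(\left(-2\right) 1\right) = 20 \left(-5\right) \left(-2\right) = \left(-100\right) \left(-2\right) = 200$)
$B{\left(I \right)} = 200 I^{2}$
$- 12 B{\left(- 2 \left(1 + 3\right) \right)} 10 = - 12 \cdot 200 \left(- 2 \left(1 + 3\right)\right)^{2} \cdot 10 = - 12 \cdot 200 \left(\left(-2\right) 4\right)^{2} \cdot 10 = - 12 \cdot 200 \left(-8\right)^{2} \cdot 10 = - 12 \cdot 200 \cdot 64 \cdot 10 = \left(-12\right) 12800 \cdot 10 = \left(-153600\right) 10 = -1536000$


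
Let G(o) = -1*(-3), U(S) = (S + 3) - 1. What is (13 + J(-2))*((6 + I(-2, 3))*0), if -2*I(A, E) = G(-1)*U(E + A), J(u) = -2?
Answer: 0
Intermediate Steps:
U(S) = 2 + S (U(S) = (3 + S) - 1 = 2 + S)
G(o) = 3
I(A, E) = -3 - 3*A/2 - 3*E/2 (I(A, E) = -3*(2 + (E + A))/2 = -3*(2 + (A + E))/2 = -3*(2 + A + E)/2 = -(6 + 3*A + 3*E)/2 = -3 - 3*A/2 - 3*E/2)
(13 + J(-2))*((6 + I(-2, 3))*0) = (13 - 2)*((6 + (-3 - 3/2*(-2) - 3/2*3))*0) = 11*((6 + (-3 + 3 - 9/2))*0) = 11*((6 - 9/2)*0) = 11*((3/2)*0) = 11*0 = 0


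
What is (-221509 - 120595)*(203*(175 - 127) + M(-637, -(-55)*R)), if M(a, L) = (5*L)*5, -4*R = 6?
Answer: -2627871876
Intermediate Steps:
R = -3/2 (R = -1/4*6 = -3/2 ≈ -1.5000)
M(a, L) = 25*L
(-221509 - 120595)*(203*(175 - 127) + M(-637, -(-55)*R)) = (-221509 - 120595)*(203*(175 - 127) + 25*(-(-55)*(-3)/2)) = -342104*(203*48 + 25*(-55*3/2)) = -342104*(9744 + 25*(-165/2)) = -342104*(9744 - 4125/2) = -342104*15363/2 = -2627871876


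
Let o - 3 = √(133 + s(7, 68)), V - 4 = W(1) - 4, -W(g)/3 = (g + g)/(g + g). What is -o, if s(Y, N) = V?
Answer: -3 - √130 ≈ -14.402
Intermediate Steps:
W(g) = -3 (W(g) = -3*(g + g)/(g + g) = -3*2*g/(2*g) = -3*2*g*1/(2*g) = -3*1 = -3)
V = -3 (V = 4 + (-3 - 4) = 4 - 7 = -3)
s(Y, N) = -3
o = 3 + √130 (o = 3 + √(133 - 3) = 3 + √130 ≈ 14.402)
-o = -(3 + √130) = -3 - √130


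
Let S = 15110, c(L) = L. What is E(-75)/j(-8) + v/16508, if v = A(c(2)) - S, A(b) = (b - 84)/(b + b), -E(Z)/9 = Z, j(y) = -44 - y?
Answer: -649311/33016 ≈ -19.667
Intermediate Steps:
E(Z) = -9*Z
A(b) = (-84 + b)/(2*b) (A(b) = (-84 + b)/((2*b)) = (-84 + b)*(1/(2*b)) = (-84 + b)/(2*b))
v = -30261/2 (v = (½)*(-84 + 2)/2 - 1*15110 = (½)*(½)*(-82) - 15110 = -41/2 - 15110 = -30261/2 ≈ -15131.)
E(-75)/j(-8) + v/16508 = (-9*(-75))/(-44 - 1*(-8)) - 30261/2/16508 = 675/(-44 + 8) - 30261/2*1/16508 = 675/(-36) - 30261/33016 = 675*(-1/36) - 30261/33016 = -75/4 - 30261/33016 = -649311/33016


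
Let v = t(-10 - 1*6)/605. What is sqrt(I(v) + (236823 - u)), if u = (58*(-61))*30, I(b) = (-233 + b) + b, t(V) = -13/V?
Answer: sqrt(16588132130)/220 ≈ 585.43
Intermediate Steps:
v = 13/9680 (v = -13/(-10 - 1*6)/605 = -13/(-10 - 6)*(1/605) = -13/(-16)*(1/605) = -13*(-1/16)*(1/605) = (13/16)*(1/605) = 13/9680 ≈ 0.0013430)
I(b) = -233 + 2*b
u = -106140 (u = -3538*30 = -106140)
sqrt(I(v) + (236823 - u)) = sqrt((-233 + 2*(13/9680)) + (236823 - 1*(-106140))) = sqrt((-233 + 13/4840) + (236823 + 106140)) = sqrt(-1127707/4840 + 342963) = sqrt(1658813213/4840) = sqrt(16588132130)/220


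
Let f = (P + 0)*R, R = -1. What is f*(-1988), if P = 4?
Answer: 7952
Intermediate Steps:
f = -4 (f = (4 + 0)*(-1) = 4*(-1) = -4)
f*(-1988) = -4*(-1988) = 7952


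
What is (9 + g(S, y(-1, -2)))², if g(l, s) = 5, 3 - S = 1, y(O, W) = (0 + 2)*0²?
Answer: 196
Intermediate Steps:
y(O, W) = 0 (y(O, W) = 2*0 = 0)
S = 2 (S = 3 - 1*1 = 3 - 1 = 2)
(9 + g(S, y(-1, -2)))² = (9 + 5)² = 14² = 196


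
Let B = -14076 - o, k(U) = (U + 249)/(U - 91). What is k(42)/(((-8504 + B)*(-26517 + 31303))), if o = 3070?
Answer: 97/2005094700 ≈ 4.8377e-8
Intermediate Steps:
k(U) = (249 + U)/(-91 + U)
B = -17146 (B = -14076 - 1*3070 = -14076 - 3070 = -17146)
k(42)/(((-8504 + B)*(-26517 + 31303))) = ((249 + 42)/(-91 + 42))/(((-8504 - 17146)*(-26517 + 31303))) = (291/(-49))/((-25650*4786)) = -1/49*291/(-122760900) = -291/49*(-1/122760900) = 97/2005094700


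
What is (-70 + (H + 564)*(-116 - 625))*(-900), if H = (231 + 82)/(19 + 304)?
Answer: 6406294500/17 ≈ 3.7684e+8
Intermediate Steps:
H = 313/323 ≈ 0.96904
(-70 + (H + 564)*(-116 - 625))*(-900) = (-70 + (313/323 + 564)*(-116 - 625))*(-900) = (-70 + (182485/323)*(-741))*(-900) = (-70 - 7116915/17)*(-900) = -7118105/17*(-900) = 6406294500/17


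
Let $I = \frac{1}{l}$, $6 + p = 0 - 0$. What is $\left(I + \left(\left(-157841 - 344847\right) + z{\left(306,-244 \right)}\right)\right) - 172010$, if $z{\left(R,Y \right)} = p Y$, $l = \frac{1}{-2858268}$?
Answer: $-3531502$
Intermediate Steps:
$l = - \frac{1}{2858268} \approx -3.4986 \cdot 10^{-7}$
$p = -6$ ($p = -6 + \left(0 - 0\right) = -6 + \left(0 + 0\right) = -6 + 0 = -6$)
$z{\left(R,Y \right)} = - 6 Y$
$I = -2858268$ ($I = \frac{1}{- \frac{1}{2858268}} = -2858268$)
$\left(I + \left(\left(-157841 - 344847\right) + z{\left(306,-244 \right)}\right)\right) - 172010 = \left(-2858268 - 501224\right) - 172010 = -3359492 - 172010 = -3531502$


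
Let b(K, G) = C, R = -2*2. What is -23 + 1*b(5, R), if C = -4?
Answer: -27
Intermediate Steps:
R = -4
b(K, G) = -4
-23 + 1*b(5, R) = -23 + 1*(-4) = -23 - 4 = -27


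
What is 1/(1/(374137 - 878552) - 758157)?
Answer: -504415/382425763156 ≈ -1.3190e-6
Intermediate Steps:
1/(1/(374137 - 878552) - 758157) = 1/(1/(-504415) - 758157) = 1/(-1/504415 - 758157) = 1/(-382425763156/504415) = -504415/382425763156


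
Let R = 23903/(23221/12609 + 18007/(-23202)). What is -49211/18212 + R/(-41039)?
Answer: -7645477688232461/2353361216699228 ≈ -3.2487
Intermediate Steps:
R = 70635542346/3148721 (R = 23903/(23221*(1/12609) + 18007*(-1/23202)) = 23903/(23221/12609 - 18007/23202) = 23903/(34635931/32506002) = 23903*(32506002/34635931) = 70635542346/3148721 ≈ 22433.)
-49211/18212 + R/(-41039) = -49211/18212 + (70635542346/3148721)/(-41039) = -49211*1/18212 + (70635542346/3148721)*(-1/41039) = -49211/18212 - 70635542346/129220361119 = -7645477688232461/2353361216699228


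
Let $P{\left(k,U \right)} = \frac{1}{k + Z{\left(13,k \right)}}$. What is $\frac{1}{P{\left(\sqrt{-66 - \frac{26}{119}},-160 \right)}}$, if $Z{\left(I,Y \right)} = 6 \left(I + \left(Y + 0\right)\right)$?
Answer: $78 + \frac{2 i \sqrt{234430}}{17} \approx 78.0 + 56.962 i$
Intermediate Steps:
$Z{\left(I,Y \right)} = 6 I + 6 Y$ ($Z{\left(I,Y \right)} = 6 \left(I + Y\right) = 6 I + 6 Y$)
$P{\left(k,U \right)} = \frac{1}{78 + 7 k}$ ($P{\left(k,U \right)} = \frac{1}{k + \left(6 \cdot 13 + 6 k\right)} = \frac{1}{k + \left(78 + 6 k\right)} = \frac{1}{78 + 7 k}$)
$\frac{1}{P{\left(\sqrt{-66 - \frac{26}{119}},-160 \right)}} = \frac{1}{\frac{1}{78 + 7 \sqrt{-66 - \frac{26}{119}}}} = \frac{1}{\frac{1}{78 + 7 \sqrt{- \frac{7880}{119}}}} = \frac{1}{\frac{1}{78 + 7 \frac{2 i \sqrt{234430}}{119}}} = \frac{1}{\frac{1}{78 + \frac{2 i \sqrt{234430}}{17}}} = 78 + \frac{2 i \sqrt{234430}}{17}$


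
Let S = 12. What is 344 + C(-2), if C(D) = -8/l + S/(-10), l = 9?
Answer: 15386/45 ≈ 341.91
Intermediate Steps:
C(D) = -94/45 (C(D) = -8/9 + 12/(-10) = -8*⅑ + 12*(-⅒) = -8/9 - 6/5 = -94/45)
344 + C(-2) = 344 - 94/45 = 15386/45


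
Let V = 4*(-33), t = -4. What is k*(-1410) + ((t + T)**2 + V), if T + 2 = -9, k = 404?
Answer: -569547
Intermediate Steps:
V = -132
T = -11 (T = -2 - 9 = -11)
k*(-1410) + ((t + T)**2 + V) = 404*(-1410) + ((-4 - 11)**2 - 132) = -569640 + ((-15)**2 - 132) = -569640 + (225 - 132) = -569640 + 93 = -569547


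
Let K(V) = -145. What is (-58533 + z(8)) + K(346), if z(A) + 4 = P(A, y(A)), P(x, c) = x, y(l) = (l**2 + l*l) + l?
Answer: -58674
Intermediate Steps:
y(l) = l + 2*l**2 (y(l) = (l**2 + l**2) + l = 2*l**2 + l = l + 2*l**2)
z(A) = -4 + A
(-58533 + z(8)) + K(346) = (-58533 + (-4 + 8)) - 145 = (-58533 + 4) - 145 = -58529 - 145 = -58674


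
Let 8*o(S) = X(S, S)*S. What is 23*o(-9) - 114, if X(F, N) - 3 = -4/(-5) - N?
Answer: -2226/5 ≈ -445.20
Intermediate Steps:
X(F, N) = 19/5 - N (X(F, N) = 3 + (-4/(-5) - N) = 3 + (-4*(-⅕) - N) = 3 + (⅘ - N) = 19/5 - N)
o(S) = S*(19/5 - S)/8 (o(S) = ((19/5 - S)*S)/8 = (S*(19/5 - S))/8 = S*(19/5 - S)/8)
23*o(-9) - 114 = 23*((1/40)*(-9)*(19 - 5*(-9))) - 114 = 23*((1/40)*(-9)*(19 + 45)) - 114 = 23*((1/40)*(-9)*64) - 114 = 23*(-72/5) - 114 = -1656/5 - 114 = -2226/5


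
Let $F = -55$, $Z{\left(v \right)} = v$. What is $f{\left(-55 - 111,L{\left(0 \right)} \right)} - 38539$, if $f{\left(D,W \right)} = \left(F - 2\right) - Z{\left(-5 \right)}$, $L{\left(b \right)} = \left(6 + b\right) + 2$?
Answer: $-38591$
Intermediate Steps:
$L{\left(b \right)} = 8 + b$
$f{\left(D,W \right)} = -52$ ($f{\left(D,W \right)} = \left(-55 - 2\right) - -5 = -57 + 5 = -52$)
$f{\left(-55 - 111,L{\left(0 \right)} \right)} - 38539 = -52 - 38539 = -38591$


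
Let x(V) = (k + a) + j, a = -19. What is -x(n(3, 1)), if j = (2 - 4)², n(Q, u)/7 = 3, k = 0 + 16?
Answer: -1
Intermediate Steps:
k = 16
n(Q, u) = 21 (n(Q, u) = 7*3 = 21)
j = 4 (j = (-2)² = 4)
x(V) = 1 (x(V) = (16 - 19) + 4 = -3 + 4 = 1)
-x(n(3, 1)) = -1*1 = -1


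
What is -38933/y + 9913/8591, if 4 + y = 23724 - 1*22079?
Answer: -318206170/14097831 ≈ -22.571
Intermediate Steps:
y = 1641 (y = -4 + (23724 - 1*22079) = -4 + (23724 - 22079) = -4 + 1645 = 1641)
-38933/y + 9913/8591 = -38933/1641 + 9913/8591 = -318206170/14097831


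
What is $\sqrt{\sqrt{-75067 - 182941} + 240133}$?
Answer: $\sqrt{240133 + 2 i \sqrt{64502}} \approx 490.03 + 0.5183 i$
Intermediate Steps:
$\sqrt{\sqrt{-75067 - 182941} + 240133} = \sqrt{\sqrt{-258008} + 240133} = \sqrt{2 i \sqrt{64502} + 240133} = \sqrt{240133 + 2 i \sqrt{64502}}$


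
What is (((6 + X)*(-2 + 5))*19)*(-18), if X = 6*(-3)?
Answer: 12312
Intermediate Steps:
X = -18
(((6 + X)*(-2 + 5))*19)*(-18) = (((6 - 18)*(-2 + 5))*19)*(-18) = (-12*3*19)*(-18) = -36*19*(-18) = -684*(-18) = 12312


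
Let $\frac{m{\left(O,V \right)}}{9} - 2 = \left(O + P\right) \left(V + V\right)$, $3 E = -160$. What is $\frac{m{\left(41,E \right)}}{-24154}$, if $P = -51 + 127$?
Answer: $\frac{56151}{12077} \approx 4.6494$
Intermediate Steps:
$P = 76$
$E = - \frac{160}{3}$ ($E = \frac{1}{3} \left(-160\right) = - \frac{160}{3} \approx -53.333$)
$m{\left(O,V \right)} = 18 + 18 V \left(76 + O\right)$ ($m{\left(O,V \right)} = 18 + 9 \left(O + 76\right) \left(V + V\right) = 18 + 9 \left(76 + O\right) 2 V = 18 + 9 \cdot 2 V \left(76 + O\right) = 18 + 18 V \left(76 + O\right)$)
$\frac{m{\left(41,E \right)}}{-24154} = \frac{18 + 1368 \left(- \frac{160}{3}\right) + 18 \cdot 41 \left(- \frac{160}{3}\right)}{-24154} = \left(18 - 72960 - 39360\right) \left(- \frac{1}{24154}\right) = \left(-112302\right) \left(- \frac{1}{24154}\right) = \frac{56151}{12077}$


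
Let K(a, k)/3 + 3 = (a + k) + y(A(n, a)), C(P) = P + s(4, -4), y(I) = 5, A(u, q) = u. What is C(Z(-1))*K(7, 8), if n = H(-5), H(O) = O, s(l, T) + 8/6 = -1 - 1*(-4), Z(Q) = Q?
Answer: 34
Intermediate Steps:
s(l, T) = 5/3 (s(l, T) = -4/3 + (-1 - 1*(-4)) = -4/3 + (-1 + 4) = -4/3 + 3 = 5/3)
n = -5
C(P) = 5/3 + P (C(P) = P + 5/3 = 5/3 + P)
K(a, k) = 6 + 3*a + 3*k (K(a, k) = -9 + 3*((a + k) + 5) = -9 + 3*(5 + a + k) = -9 + (15 + 3*a + 3*k) = 6 + 3*a + 3*k)
C(Z(-1))*K(7, 8) = (5/3 - 1)*(6 + 3*7 + 3*8) = 2*(6 + 21 + 24)/3 = (2/3)*51 = 34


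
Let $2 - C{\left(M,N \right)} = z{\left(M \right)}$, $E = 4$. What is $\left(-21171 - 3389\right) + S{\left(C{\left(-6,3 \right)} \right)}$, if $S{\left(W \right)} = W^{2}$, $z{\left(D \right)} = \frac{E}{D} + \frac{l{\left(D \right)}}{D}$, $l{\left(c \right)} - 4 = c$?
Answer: $- \frac{220991}{9} \approx -24555.0$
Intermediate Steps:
$l{\left(c \right)} = 4 + c$
$z{\left(D \right)} = \frac{4}{D} + \frac{4 + D}{D}$
$C{\left(M,N \right)} = 2 - \frac{8 + M}{M}$
$\left(-21171 - 3389\right) + S{\left(C{\left(-6,3 \right)} \right)} = \left(-21171 - 3389\right) + \left(\frac{-8 - 6}{-6}\right)^{2} = -24560 + \left(\left(- \frac{1}{6}\right) \left(-14\right)\right)^{2} = -24560 + \left(\frac{7}{3}\right)^{2} = -24560 + \frac{49}{9} = - \frac{220991}{9}$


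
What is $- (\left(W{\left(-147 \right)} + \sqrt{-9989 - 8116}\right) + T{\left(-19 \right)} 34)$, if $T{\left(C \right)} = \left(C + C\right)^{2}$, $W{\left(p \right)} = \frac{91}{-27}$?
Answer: $- \frac{1325501}{27} - i \sqrt{18105} \approx -49093.0 - 134.55 i$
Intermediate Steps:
$W{\left(p \right)} = - \frac{91}{27}$ ($W{\left(p \right)} = 91 \left(- \frac{1}{27}\right) = - \frac{91}{27}$)
$T{\left(C \right)} = 4 C^{2}$ ($T{\left(C \right)} = \left(2 C\right)^{2} = 4 C^{2}$)
$- (\left(W{\left(-147 \right)} + \sqrt{-9989 - 8116}\right) + T{\left(-19 \right)} 34) = - (\left(- \frac{91}{27} + \sqrt{-9989 - 8116}\right) + 4 \left(-19\right)^{2} \cdot 34) = - (\left(- \frac{91}{27} + \sqrt{-18105}\right) + 4 \cdot 361 \cdot 34) = - (\left(- \frac{91}{27} + i \sqrt{18105}\right) + 1444 \cdot 34) = - (\left(- \frac{91}{27} + i \sqrt{18105}\right) + 49096) = - (\frac{1325501}{27} + i \sqrt{18105}) = - \frac{1325501}{27} - i \sqrt{18105}$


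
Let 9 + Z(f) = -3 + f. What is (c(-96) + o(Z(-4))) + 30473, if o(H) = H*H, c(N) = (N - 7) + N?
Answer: 30530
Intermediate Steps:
Z(f) = -12 + f (Z(f) = -9 + (-3 + f) = -12 + f)
c(N) = -7 + 2*N (c(N) = (-7 + N) + N = -7 + 2*N)
o(H) = H²
(c(-96) + o(Z(-4))) + 30473 = ((-7 + 2*(-96)) + (-12 - 4)²) + 30473 = ((-7 - 192) + (-16)²) + 30473 = (-199 + 256) + 30473 = 57 + 30473 = 30530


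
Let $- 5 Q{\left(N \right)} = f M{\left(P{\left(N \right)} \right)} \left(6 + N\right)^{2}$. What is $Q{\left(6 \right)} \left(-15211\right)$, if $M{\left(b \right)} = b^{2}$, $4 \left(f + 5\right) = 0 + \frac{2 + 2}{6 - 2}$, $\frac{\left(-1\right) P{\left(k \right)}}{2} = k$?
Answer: $- \frac{1498222656}{5} \approx -2.9964 \cdot 10^{8}$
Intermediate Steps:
$P{\left(k \right)} = - 2 k$
$f = - \frac{19}{4}$ ($f = -5 + \frac{0 + \frac{2 + 2}{6 - 2}}{4} = -5 + \frac{0 + \frac{4}{4}}{4} = -5 + \frac{0 + 4 \cdot \frac{1}{4}}{4} = -5 + \frac{0 + 1}{4} = -5 + \frac{1}{4} \cdot 1 = -5 + \frac{1}{4} = - \frac{19}{4} \approx -4.75$)
$Q{\left(N \right)} = \frac{19 N^{2} \left(6 + N\right)^{2}}{5}$ ($Q{\left(N \right)} = - \frac{- \frac{19 \left(- 2 N\right)^{2}}{4} \left(6 + N\right)^{2}}{5} = - \frac{- \frac{19 \cdot 4 N^{2}}{4} \left(6 + N\right)^{2}}{5} = - \frac{- 19 N^{2} \left(6 + N\right)^{2}}{5} = - \frac{\left(-19\right) N^{2} \left(6 + N\right)^{2}}{5} = \frac{19 N^{2} \left(6 + N\right)^{2}}{5}$)
$Q{\left(6 \right)} \left(-15211\right) = \frac{19 \cdot 6^{2} \left(6 + 6\right)^{2}}{5} \left(-15211\right) = \frac{19}{5} \cdot 36 \cdot 12^{2} \left(-15211\right) = \frac{19}{5} \cdot 36 \cdot 144 \left(-15211\right) = \frac{98496}{5} \left(-15211\right) = - \frac{1498222656}{5}$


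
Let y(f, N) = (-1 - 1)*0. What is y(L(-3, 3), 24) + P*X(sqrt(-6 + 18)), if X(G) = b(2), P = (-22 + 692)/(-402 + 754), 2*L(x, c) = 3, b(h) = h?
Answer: 335/88 ≈ 3.8068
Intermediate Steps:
L(x, c) = 3/2 (L(x, c) = (1/2)*3 = 3/2)
y(f, N) = 0 (y(f, N) = -2*0 = 0)
P = 335/176 (P = 670/352 = 670*(1/352) = 335/176 ≈ 1.9034)
X(G) = 2
y(L(-3, 3), 24) + P*X(sqrt(-6 + 18)) = 0 + (335/176)*2 = 0 + 335/88 = 335/88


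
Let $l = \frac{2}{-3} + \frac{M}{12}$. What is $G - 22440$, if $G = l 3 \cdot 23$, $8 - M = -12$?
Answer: $-22371$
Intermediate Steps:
$M = 20$ ($M = 8 - -12 = 8 + 12 = 20$)
$l = 1$ ($l = \frac{2}{-3} + \frac{20}{12} = 2 \left(- \frac{1}{3}\right) + 20 \cdot \frac{1}{12} = - \frac{2}{3} + \frac{5}{3} = 1$)
$G = 69$ ($G = 1 \cdot 3 \cdot 23 = 3 \cdot 23 = 69$)
$G - 22440 = 69 - 22440 = -22371$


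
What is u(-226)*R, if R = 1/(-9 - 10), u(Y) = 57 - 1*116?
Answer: 59/19 ≈ 3.1053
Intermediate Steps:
u(Y) = -59 (u(Y) = 57 - 116 = -59)
R = -1/19 (R = 1/(-19) = -1/19 ≈ -0.052632)
u(-226)*R = -59*(-1/19) = 59/19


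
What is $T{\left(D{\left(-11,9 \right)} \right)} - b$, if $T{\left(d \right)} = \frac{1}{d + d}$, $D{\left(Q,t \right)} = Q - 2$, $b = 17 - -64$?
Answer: $- \frac{2107}{26} \approx -81.038$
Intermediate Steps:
$b = 81$ ($b = 17 + 64 = 81$)
$D{\left(Q,t \right)} = -2 + Q$ ($D{\left(Q,t \right)} = Q - 2 = -2 + Q$)
$T{\left(d \right)} = \frac{1}{2 d}$
$T{\left(D{\left(-11,9 \right)} \right)} - b = \frac{1}{2 \left(-2 - 11\right)} - 81 = \frac{1}{2 \left(-13\right)} - 81 = \frac{1}{2} \left(- \frac{1}{13}\right) - 81 = - \frac{1}{26} - 81 = - \frac{2107}{26}$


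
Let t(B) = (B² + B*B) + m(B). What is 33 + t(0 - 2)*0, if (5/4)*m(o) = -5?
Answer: 33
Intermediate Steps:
m(o) = -4 (m(o) = (⅘)*(-5) = -4)
t(B) = -4 + 2*B² (t(B) = (B² + B*B) - 4 = (B² + B²) - 4 = 2*B² - 4 = -4 + 2*B²)
33 + t(0 - 2)*0 = 33 + (-4 + 2*(0 - 2)²)*0 = 33 + (-4 + 2*(-2)²)*0 = 33 + (-4 + 2*4)*0 = 33 + (-4 + 8)*0 = 33 + 4*0 = 33 + 0 = 33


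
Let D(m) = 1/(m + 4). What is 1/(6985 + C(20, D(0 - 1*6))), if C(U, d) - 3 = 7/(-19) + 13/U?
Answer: 380/2655547 ≈ 0.00014310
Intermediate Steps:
D(m) = 1/(4 + m)
C(U, d) = 50/19 + 13/U (C(U, d) = 3 + (7/(-19) + 13/U) = 3 + (7*(-1/19) + 13/U) = 3 + (-7/19 + 13/U) = 50/19 + 13/U)
1/(6985 + C(20, D(0 - 1*6))) = 1/(6985 + (50/19 + 13/20)) = 1/(6985 + 1247/380) = 1/(2655547/380) = 380/2655547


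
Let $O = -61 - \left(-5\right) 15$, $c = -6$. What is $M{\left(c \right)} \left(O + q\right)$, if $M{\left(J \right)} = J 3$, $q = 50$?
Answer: $-1152$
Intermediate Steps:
$O = 14$ ($O = -61 - -75 = -61 + 75 = 14$)
$M{\left(J \right)} = 3 J$
$M{\left(c \right)} \left(O + q\right) = 3 \left(-6\right) \left(14 + 50\right) = \left(-18\right) 64 = -1152$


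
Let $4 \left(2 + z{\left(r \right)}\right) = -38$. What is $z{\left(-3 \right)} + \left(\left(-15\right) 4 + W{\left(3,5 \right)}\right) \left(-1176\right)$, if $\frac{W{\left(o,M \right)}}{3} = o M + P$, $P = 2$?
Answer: $\frac{21145}{2} \approx 10573.0$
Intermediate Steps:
$z{\left(r \right)} = - \frac{23}{2}$ ($z{\left(r \right)} = -2 + \frac{1}{4} \left(-38\right) = -2 - \frac{19}{2} = - \frac{23}{2}$)
$W{\left(o,M \right)} = 6 + 3 M o$ ($W{\left(o,M \right)} = 3 \left(o M + 2\right) = 3 \left(M o + 2\right) = 3 \left(2 + M o\right) = 6 + 3 M o$)
$z{\left(-3 \right)} + \left(\left(-15\right) 4 + W{\left(3,5 \right)}\right) \left(-1176\right) = - \frac{23}{2} + \left(\left(-15\right) 4 + \left(6 + 3 \cdot 5 \cdot 3\right)\right) \left(-1176\right) = - \frac{23}{2} + \left(-60 + \left(6 + 45\right)\right) \left(-1176\right) = - \frac{23}{2} + \left(-60 + 51\right) \left(-1176\right) = - \frac{23}{2} - -10584 = - \frac{23}{2} + 10584 = \frac{21145}{2}$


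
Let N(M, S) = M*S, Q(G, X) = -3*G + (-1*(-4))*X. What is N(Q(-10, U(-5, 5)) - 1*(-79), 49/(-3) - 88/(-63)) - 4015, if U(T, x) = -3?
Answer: -344222/63 ≈ -5463.8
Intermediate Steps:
Q(G, X) = -3*G + 4*X
N(Q(-10, U(-5, 5)) - 1*(-79), 49/(-3) - 88/(-63)) - 4015 = ((-3*(-10) + 4*(-3)) - 1*(-79))*(49/(-3) - 88/(-63)) - 4015 = ((30 - 12) + 79)*(49*(-⅓) - 88*(-1/63)) - 4015 = (18 + 79)*(-49/3 + 88/63) - 4015 = 97*(-941/63) - 4015 = -91277/63 - 4015 = -344222/63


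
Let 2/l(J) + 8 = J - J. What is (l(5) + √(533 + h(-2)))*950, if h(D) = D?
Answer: -475/2 + 2850*√59 ≈ 21654.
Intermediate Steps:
l(J) = -¼ (l(J) = 2/(-8 + (J - J)) = 2/(-8 + 0) = 2/(-8) = 2*(-⅛) = -¼)
(l(5) + √(533 + h(-2)))*950 = (-¼ + √(533 - 2))*950 = (-¼ + √531)*950 = (-¼ + 3*√59)*950 = -475/2 + 2850*√59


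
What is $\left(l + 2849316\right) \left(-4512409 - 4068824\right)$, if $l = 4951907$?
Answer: $-66944112247959$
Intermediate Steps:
$\left(l + 2849316\right) \left(-4512409 - 4068824\right) = \left(4951907 + 2849316\right) \left(-4512409 - 4068824\right) = 7801223 \left(-8581233\right) = -66944112247959$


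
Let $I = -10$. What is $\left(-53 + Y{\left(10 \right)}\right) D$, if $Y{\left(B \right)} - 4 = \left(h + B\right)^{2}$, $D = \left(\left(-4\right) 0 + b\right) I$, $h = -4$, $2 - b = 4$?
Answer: $-260$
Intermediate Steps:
$b = -2$ ($b = 2 - 4 = -2$)
$D = 20$ ($D = \left(\left(-4\right) 0 - 2\right) \left(-10\right) = \left(0 - 2\right) \left(-10\right) = \left(-2\right) \left(-10\right) = 20$)
$Y{\left(B \right)} = 4 + \left(-4 + B\right)^{2}$
$\left(-53 + Y{\left(10 \right)}\right) D = \left(-53 + \left(4 + \left(-4 + 10\right)^{2}\right)\right) 20 = \left(-53 + \left(4 + 6^{2}\right)\right) 20 = \left(-53 + \left(4 + 36\right)\right) 20 = \left(-53 + 40\right) 20 = \left(-13\right) 20 = -260$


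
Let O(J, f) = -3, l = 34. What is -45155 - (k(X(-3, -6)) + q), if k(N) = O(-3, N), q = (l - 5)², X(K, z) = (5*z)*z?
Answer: -45993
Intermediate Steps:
X(K, z) = 5*z²
q = 841 (q = (34 - 5)² = 29² = 841)
k(N) = -3
-45155 - (k(X(-3, -6)) + q) = -45155 - (-3 + 841) = -45155 - 1*838 = -45155 - 838 = -45993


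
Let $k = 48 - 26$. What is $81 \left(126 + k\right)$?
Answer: $11988$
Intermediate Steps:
$k = 22$
$81 \left(126 + k\right) = 81 \left(126 + 22\right) = 81 \cdot 148 = 11988$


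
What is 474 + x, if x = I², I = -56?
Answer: 3610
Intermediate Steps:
x = 3136 (x = (-56)² = 3136)
474 + x = 474 + 3136 = 3610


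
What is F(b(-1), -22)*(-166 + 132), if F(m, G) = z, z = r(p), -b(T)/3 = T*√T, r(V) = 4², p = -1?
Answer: -544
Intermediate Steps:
r(V) = 16
b(T) = -3*T^(3/2) (b(T) = -3*T*√T = -3*T^(3/2))
z = 16
F(m, G) = 16
F(b(-1), -22)*(-166 + 132) = 16*(-166 + 132) = 16*(-34) = -544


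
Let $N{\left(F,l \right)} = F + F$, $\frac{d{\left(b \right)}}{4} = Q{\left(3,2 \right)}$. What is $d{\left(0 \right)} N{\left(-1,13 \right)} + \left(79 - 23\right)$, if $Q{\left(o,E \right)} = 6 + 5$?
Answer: $-32$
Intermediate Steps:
$Q{\left(o,E \right)} = 11$
$d{\left(b \right)} = 44$ ($d{\left(b \right)} = 4 \cdot 11 = 44$)
$N{\left(F,l \right)} = 2 F$
$d{\left(0 \right)} N{\left(-1,13 \right)} + \left(79 - 23\right) = 44 \cdot 2 \left(-1\right) + \left(79 - 23\right) = 44 \left(-2\right) + \left(79 - 23\right) = -88 + 56 = -32$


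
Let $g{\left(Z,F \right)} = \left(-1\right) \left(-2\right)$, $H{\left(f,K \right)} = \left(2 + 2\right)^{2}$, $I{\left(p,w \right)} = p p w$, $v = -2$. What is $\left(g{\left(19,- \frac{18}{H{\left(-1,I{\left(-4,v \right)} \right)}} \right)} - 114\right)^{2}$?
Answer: $12544$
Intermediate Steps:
$I{\left(p,w \right)} = w p^{2}$ ($I{\left(p,w \right)} = p^{2} w = w p^{2}$)
$H{\left(f,K \right)} = 16$ ($H{\left(f,K \right)} = 4^{2} = 16$)
$g{\left(Z,F \right)} = 2$
$\left(g{\left(19,- \frac{18}{H{\left(-1,I{\left(-4,v \right)} \right)}} \right)} - 114\right)^{2} = \left(2 - 114\right)^{2} = \left(-112\right)^{2} = 12544$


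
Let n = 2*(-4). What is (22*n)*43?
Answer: -7568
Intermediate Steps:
n = -8
(22*n)*43 = (22*(-8))*43 = -176*43 = -7568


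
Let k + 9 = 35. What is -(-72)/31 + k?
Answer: 878/31 ≈ 28.323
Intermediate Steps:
k = 26 (k = -9 + 35 = 26)
-(-72)/31 + k = -(-72)/31 + 26 = -9*(-8/31) + 26 = 72/31 + 26 = 878/31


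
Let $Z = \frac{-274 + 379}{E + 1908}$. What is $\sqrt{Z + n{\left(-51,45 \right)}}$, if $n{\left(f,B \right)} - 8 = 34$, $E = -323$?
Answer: $\frac{\sqrt{4227195}}{317} \approx 6.4858$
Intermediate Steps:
$n{\left(f,B \right)} = 42$ ($n{\left(f,B \right)} = 8 + 34 = 42$)
$Z = \frac{21}{317}$ ($Z = \frac{-274 + 379}{-323 + 1908} = \frac{105}{1585} = 105 \cdot \frac{1}{1585} = \frac{21}{317} \approx 0.066246$)
$\sqrt{Z + n{\left(-51,45 \right)}} = \sqrt{\frac{21}{317} + 42} = \sqrt{\frac{13335}{317}} = \frac{\sqrt{4227195}}{317}$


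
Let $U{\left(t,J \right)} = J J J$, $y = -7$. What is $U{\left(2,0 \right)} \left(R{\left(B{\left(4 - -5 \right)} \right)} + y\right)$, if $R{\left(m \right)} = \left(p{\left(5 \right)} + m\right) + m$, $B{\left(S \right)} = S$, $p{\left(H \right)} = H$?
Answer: $0$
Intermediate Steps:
$R{\left(m \right)} = 5 + 2 m$ ($R{\left(m \right)} = \left(5 + m\right) + m = 5 + 2 m$)
$U{\left(t,J \right)} = J^{3}$ ($U{\left(t,J \right)} = J^{2} J = J^{3}$)
$U{\left(2,0 \right)} \left(R{\left(B{\left(4 - -5 \right)} \right)} + y\right) = 0^{3} \left(\left(5 + 2 \left(4 - -5\right)\right) - 7\right) = 0 \left(\left(5 + 2 \left(4 + 5\right)\right) - 7\right) = 0 \left(\left(5 + 2 \cdot 9\right) - 7\right) = 0 \left(\left(5 + 18\right) - 7\right) = 0 \left(23 - 7\right) = 0 \cdot 16 = 0$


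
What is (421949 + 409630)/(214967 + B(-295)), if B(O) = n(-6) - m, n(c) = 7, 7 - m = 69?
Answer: 831579/215036 ≈ 3.8672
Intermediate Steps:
m = -62 (m = 7 - 1*69 = 7 - 69 = -62)
B(O) = 69 (B(O) = 7 - 1*(-62) = 7 + 62 = 69)
(421949 + 409630)/(214967 + B(-295)) = (421949 + 409630)/(214967 + 69) = 831579/215036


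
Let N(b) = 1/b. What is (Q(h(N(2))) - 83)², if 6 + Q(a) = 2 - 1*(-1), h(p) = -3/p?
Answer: 7396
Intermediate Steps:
Q(a) = -3 (Q(a) = -6 + (2 - 1*(-1)) = -6 + (2 + 1) = -6 + 3 = -3)
(Q(h(N(2))) - 83)² = (-3 - 83)² = (-86)² = 7396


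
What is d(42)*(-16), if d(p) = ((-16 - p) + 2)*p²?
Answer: 1580544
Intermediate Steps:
d(p) = p²*(-14 - p) (d(p) = (-14 - p)*p² = p²*(-14 - p))
d(42)*(-16) = (42²*(-14 - 1*42))*(-16) = (1764*(-14 - 42))*(-16) = (1764*(-56))*(-16) = -98784*(-16) = 1580544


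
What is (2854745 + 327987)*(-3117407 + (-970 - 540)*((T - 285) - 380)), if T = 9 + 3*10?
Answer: -6913361765604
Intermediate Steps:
T = 39 (T = 9 + 30 = 39)
(2854745 + 327987)*(-3117407 + (-970 - 540)*((T - 285) - 380)) = (2854745 + 327987)*(-3117407 + (-970 - 540)*((39 - 285) - 380)) = 3182732*(-3117407 - 1510*(-246 - 380)) = 3182732*(-3117407 - 1510*(-626)) = 3182732*(-3117407 + 945260) = 3182732*(-2172147) = -6913361765604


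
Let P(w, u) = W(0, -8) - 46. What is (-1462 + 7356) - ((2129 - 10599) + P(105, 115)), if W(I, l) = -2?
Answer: 14412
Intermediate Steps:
P(w, u) = -48 (P(w, u) = -2 - 46 = -48)
(-1462 + 7356) - ((2129 - 10599) + P(105, 115)) = (-1462 + 7356) - ((2129 - 10599) - 48) = 5894 - (-8470 - 48) = 5894 - 1*(-8518) = 5894 + 8518 = 14412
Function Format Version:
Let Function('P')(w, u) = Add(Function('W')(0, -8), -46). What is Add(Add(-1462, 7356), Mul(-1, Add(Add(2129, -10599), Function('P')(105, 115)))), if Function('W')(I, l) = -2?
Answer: 14412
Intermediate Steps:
Function('P')(w, u) = -48 (Function('P')(w, u) = Add(-2, -46) = -48)
Add(Add(-1462, 7356), Mul(-1, Add(Add(2129, -10599), Function('P')(105, 115)))) = Add(Add(-1462, 7356), Mul(-1, Add(Add(2129, -10599), -48))) = Add(5894, Mul(-1, Add(-8470, -48))) = Add(5894, Mul(-1, -8518)) = Add(5894, 8518) = 14412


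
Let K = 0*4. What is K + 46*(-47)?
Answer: -2162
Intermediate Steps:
K = 0
K + 46*(-47) = 0 + 46*(-47) = 0 - 2162 = -2162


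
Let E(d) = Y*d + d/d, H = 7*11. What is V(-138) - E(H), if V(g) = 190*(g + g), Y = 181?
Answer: -66378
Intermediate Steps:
H = 77
E(d) = 1 + 181*d (E(d) = 181*d + d/d = 181*d + 1 = 1 + 181*d)
V(g) = 380*g (V(g) = 190*(2*g) = 380*g)
V(-138) - E(H) = 380*(-138) - (1 + 181*77) = -52440 - (1 + 13937) = -52440 - 1*13938 = -52440 - 13938 = -66378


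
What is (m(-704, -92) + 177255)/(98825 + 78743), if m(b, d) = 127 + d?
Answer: 88645/88784 ≈ 0.99843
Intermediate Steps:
(m(-704, -92) + 177255)/(98825 + 78743) = ((127 - 92) + 177255)/(98825 + 78743) = (35 + 177255)/177568 = 177290*(1/177568) = 88645/88784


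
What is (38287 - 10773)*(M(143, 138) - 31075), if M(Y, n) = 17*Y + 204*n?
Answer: -13536888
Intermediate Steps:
(38287 - 10773)*(M(143, 138) - 31075) = (38287 - 10773)*((17*143 + 204*138) - 31075) = 27514*((2431 + 28152) - 31075) = 27514*(30583 - 31075) = 27514*(-492) = -13536888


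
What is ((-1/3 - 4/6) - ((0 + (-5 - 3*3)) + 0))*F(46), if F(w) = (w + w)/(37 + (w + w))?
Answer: 1196/129 ≈ 9.2713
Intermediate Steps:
F(w) = 2*w/(37 + 2*w) (F(w) = (2*w)/(37 + 2*w) = 2*w/(37 + 2*w))
((-1/3 - 4/6) - ((0 + (-5 - 3*3)) + 0))*F(46) = ((-1/3 - 4/6) - ((0 + (-5 - 3*3)) + 0))*(2*46/(37 + 2*46)) = ((-1*⅓ - 4*⅙) - ((0 + (-5 - 9)) + 0))*(2*46/(37 + 92)) = ((-⅓ - ⅔) - ((0 - 14) + 0))*(2*46/129) = (-1 - (-14 + 0))*(2*46*(1/129)) = (-1 - 1*(-14))*(92/129) = (-1 + 14)*(92/129) = 13*(92/129) = 1196/129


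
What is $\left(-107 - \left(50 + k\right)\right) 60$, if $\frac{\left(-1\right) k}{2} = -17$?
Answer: $-11460$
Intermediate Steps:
$k = 34$ ($k = \left(-2\right) \left(-17\right) = 34$)
$\left(-107 - \left(50 + k\right)\right) 60 = \left(-107 - 84\right) 60 = \left(-191\right) 60 = -11460$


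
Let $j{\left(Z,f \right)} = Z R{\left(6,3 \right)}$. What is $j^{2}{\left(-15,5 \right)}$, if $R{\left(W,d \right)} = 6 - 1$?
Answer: $5625$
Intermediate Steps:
$R{\left(W,d \right)} = 5$
$j{\left(Z,f \right)} = 5 Z$ ($j{\left(Z,f \right)} = Z 5 = 5 Z$)
$j^{2}{\left(-15,5 \right)} = \left(5 \left(-15\right)\right)^{2} = \left(-75\right)^{2} = 5625$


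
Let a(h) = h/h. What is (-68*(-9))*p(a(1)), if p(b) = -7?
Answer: -4284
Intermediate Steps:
a(h) = 1
(-68*(-9))*p(a(1)) = -68*(-9)*(-7) = 612*(-7) = -4284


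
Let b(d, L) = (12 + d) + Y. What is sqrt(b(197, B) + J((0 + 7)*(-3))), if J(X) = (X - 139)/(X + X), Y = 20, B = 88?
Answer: sqrt(102669)/21 ≈ 15.258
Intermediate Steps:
J(X) = (-139 + X)/(2*X) (J(X) = (-139 + X)/((2*X)) = (-139 + X)*(1/(2*X)) = (-139 + X)/(2*X))
b(d, L) = 32 + d (b(d, L) = (12 + d) + 20 = 32 + d)
sqrt(b(197, B) + J((0 + 7)*(-3))) = sqrt((32 + 197) + (-139 + (0 + 7)*(-3))/(2*(((0 + 7)*(-3))))) = sqrt(229 + (-139 + 7*(-3))/(2*((7*(-3))))) = sqrt(229 + (1/2)*(-139 - 21)/(-21)) = sqrt(229 + (1/2)*(-1/21)*(-160)) = sqrt(229 + 80/21) = sqrt(4889/21) = sqrt(102669)/21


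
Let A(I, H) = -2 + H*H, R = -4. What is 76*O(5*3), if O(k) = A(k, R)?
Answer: 1064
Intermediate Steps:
A(I, H) = -2 + H**2
O(k) = 14 (O(k) = -2 + (-4)**2 = -2 + 16 = 14)
76*O(5*3) = 76*14 = 1064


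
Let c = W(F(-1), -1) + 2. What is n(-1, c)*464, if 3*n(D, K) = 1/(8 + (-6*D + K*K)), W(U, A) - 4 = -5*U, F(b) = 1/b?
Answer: 464/405 ≈ 1.1457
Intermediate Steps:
W(U, A) = 4 - 5*U
c = 11 (c = (4 - 5/(-1)) + 2 = (4 - 5*(-1)) + 2 = (4 + 5) + 2 = 9 + 2 = 11)
n(D, K) = 1/(3*(8 + K² - 6*D)) (n(D, K) = 1/(3*(8 + (-6*D + K*K))) = 1/(3*(8 + (-6*D + K²))) = 1/(3*(8 + (K² - 6*D))) = 1/(3*(8 + K² - 6*D)))
n(-1, c)*464 = (1/(3*(8 + 11² - 6*(-1))))*464 = (1/(3*(8 + 121 + 6)))*464 = ((⅓)/135)*464 = ((⅓)*(1/135))*464 = (1/405)*464 = 464/405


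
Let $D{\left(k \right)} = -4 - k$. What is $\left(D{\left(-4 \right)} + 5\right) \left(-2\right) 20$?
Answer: $-200$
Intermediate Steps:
$\left(D{\left(-4 \right)} + 5\right) \left(-2\right) 20 = \left(\left(-4 - -4\right) + 5\right) \left(-2\right) 20 = \left(\left(-4 + 4\right) + 5\right) \left(-2\right) 20 = \left(0 + 5\right) \left(-2\right) 20 = 5 \left(-2\right) 20 = \left(-10\right) 20 = -200$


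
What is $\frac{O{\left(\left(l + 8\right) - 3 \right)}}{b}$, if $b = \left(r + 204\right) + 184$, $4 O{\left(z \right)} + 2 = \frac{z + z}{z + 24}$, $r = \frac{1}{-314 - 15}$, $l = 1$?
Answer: $- \frac{658}{638255} \approx -0.0010309$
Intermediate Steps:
$r = - \frac{1}{329}$ ($r = \frac{1}{-329} = - \frac{1}{329} \approx -0.0030395$)
$O{\left(z \right)} = - \frac{1}{2} + \frac{z}{2 \left(24 + z\right)}$ ($O{\left(z \right)} = - \frac{1}{2} + \frac{\left(z + z\right) \frac{1}{z + 24}}{4} = - \frac{1}{2} + \frac{2 z \frac{1}{24 + z}}{4} = - \frac{1}{2} + \frac{z}{2 \left(24 + z\right)}$)
$b = \frac{127651}{329}$ ($b = \left(- \frac{1}{329} + 204\right) + 184 = \frac{67115}{329} + 184 = \frac{127651}{329} \approx 388.0$)
$\frac{O{\left(\left(l + 8\right) - 3 \right)}}{b} = \frac{\left(-12\right) \frac{1}{24 + \left(\left(1 + 8\right) - 3\right)}}{\frac{127651}{329}} = - \frac{12}{24 + \left(9 - 3\right)} \frac{329}{127651} = - \frac{12}{24 + 6} \cdot \frac{329}{127651} = - \frac{12}{30} \cdot \frac{329}{127651} = \left(-12\right) \frac{1}{30} \cdot \frac{329}{127651} = \left(- \frac{2}{5}\right) \frac{329}{127651} = - \frac{658}{638255}$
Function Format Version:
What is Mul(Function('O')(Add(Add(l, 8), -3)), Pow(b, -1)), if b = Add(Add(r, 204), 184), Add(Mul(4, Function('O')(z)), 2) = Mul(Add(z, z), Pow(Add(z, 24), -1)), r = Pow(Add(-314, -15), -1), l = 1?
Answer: Rational(-658, 638255) ≈ -0.0010309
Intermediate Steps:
r = Rational(-1, 329) (r = Pow(-329, -1) = Rational(-1, 329) ≈ -0.0030395)
Function('O')(z) = Add(Rational(-1, 2), Mul(Rational(1, 2), z, Pow(Add(24, z), -1))) (Function('O')(z) = Add(Rational(-1, 2), Mul(Rational(1, 4), Mul(Add(z, z), Pow(Add(z, 24), -1)))) = Add(Rational(-1, 2), Mul(Rational(1, 4), Mul(Mul(2, z), Pow(Add(24, z), -1)))) = Add(Rational(-1, 2), Mul(Rational(1, 4), Mul(2, z, Pow(Add(24, z), -1)))) = Add(Rational(-1, 2), Mul(Rational(1, 2), z, Pow(Add(24, z), -1))))
b = Rational(127651, 329) (b = Add(Add(Rational(-1, 329), 204), 184) = Add(Rational(67115, 329), 184) = Rational(127651, 329) ≈ 388.00)
Mul(Function('O')(Add(Add(l, 8), -3)), Pow(b, -1)) = Mul(Mul(-12, Pow(Add(24, Add(Add(1, 8), -3)), -1)), Pow(Rational(127651, 329), -1)) = Mul(Mul(-12, Pow(Add(24, Add(9, -3)), -1)), Rational(329, 127651)) = Mul(Mul(-12, Pow(Add(24, 6), -1)), Rational(329, 127651)) = Mul(Mul(-12, Pow(30, -1)), Rational(329, 127651)) = Mul(Mul(-12, Rational(1, 30)), Rational(329, 127651)) = Mul(Rational(-2, 5), Rational(329, 127651)) = Rational(-658, 638255)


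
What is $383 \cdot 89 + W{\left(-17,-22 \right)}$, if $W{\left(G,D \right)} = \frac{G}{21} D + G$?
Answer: $\frac{715844}{21} \approx 34088.0$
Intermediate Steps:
$W{\left(G,D \right)} = G + \frac{D G}{21}$ ($W{\left(G,D \right)} = \frac{G}{21} D + G = \frac{D G}{21} + G = G + \frac{D G}{21}$)
$383 \cdot 89 + W{\left(-17,-22 \right)} = 383 \cdot 89 + \frac{1}{21} \left(-17\right) \left(21 - 22\right) = 34087 + \frac{1}{21} \left(-17\right) \left(-1\right) = 34087 + \frac{17}{21} = \frac{715844}{21}$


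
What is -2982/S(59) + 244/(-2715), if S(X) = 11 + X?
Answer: -115903/2715 ≈ -42.690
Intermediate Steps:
-2982/S(59) + 244/(-2715) = -2982/(11 + 59) + 244/(-2715) = -2982/70 + 244*(-1/2715) = -2982*1/70 - 244/2715 = -213/5 - 244/2715 = -115903/2715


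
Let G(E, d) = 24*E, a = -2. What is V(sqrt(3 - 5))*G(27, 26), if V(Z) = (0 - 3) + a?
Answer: -3240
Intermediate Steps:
V(Z) = -5 (V(Z) = (0 - 3) - 2 = -3 - 2 = -5)
V(sqrt(3 - 5))*G(27, 26) = -120*27 = -5*648 = -3240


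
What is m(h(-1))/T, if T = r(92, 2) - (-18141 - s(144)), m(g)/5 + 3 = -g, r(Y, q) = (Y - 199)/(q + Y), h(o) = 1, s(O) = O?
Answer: -1880/1718683 ≈ -0.0010939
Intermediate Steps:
r(Y, q) = (-199 + Y)/(Y + q)
m(g) = -15 - 5*g (m(g) = -15 + 5*(-g) = -15 - 5*g)
T = 1718683/94 (T = (-199 + 92)/(92 + 2) - (-18141 - 1*144) = -107/94 - (-18141 - 144) = (1/94)*(-107) - 1*(-18285) = -107/94 + 18285 = 1718683/94 ≈ 18284.)
m(h(-1))/T = (-15 - 5*1)/(1718683/94) = (-15 - 5)*(94/1718683) = -20*94/1718683 = -1880/1718683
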